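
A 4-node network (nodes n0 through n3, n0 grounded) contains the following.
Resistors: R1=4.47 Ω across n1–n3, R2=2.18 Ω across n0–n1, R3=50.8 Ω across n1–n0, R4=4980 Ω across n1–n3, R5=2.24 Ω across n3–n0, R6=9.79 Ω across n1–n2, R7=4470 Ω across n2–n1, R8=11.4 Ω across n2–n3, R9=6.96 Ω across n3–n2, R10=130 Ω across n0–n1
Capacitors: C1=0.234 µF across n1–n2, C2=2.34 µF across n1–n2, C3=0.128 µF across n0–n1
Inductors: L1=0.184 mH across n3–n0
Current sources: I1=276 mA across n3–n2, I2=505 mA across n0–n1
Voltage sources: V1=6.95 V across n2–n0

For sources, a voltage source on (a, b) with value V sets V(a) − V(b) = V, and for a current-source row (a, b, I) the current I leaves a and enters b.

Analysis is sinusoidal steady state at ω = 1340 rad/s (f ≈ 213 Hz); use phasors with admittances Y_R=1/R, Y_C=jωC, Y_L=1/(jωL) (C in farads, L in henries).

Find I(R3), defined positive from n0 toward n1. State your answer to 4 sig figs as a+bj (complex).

Apply KCL at each of the 3 non-ground nodes and solve the resulting linear system.
Node n1: branches {R1, R2, R3, C1, R4, C2, R6, C3, I2, R7, R10} → V_1 = 1.520+0.1315j
Node n2: branches {C1, I1, C2, R6, R7, R8, R9, V1} → V_2 = 6.950+0.000j
Node n3: branches {R1, R4, L1, R5, I1, R8, R9} → V_3 = 0.08045+0.3945j
Source currents: i(V1)=-1.870+0.08602j

-0.02992-0.002588j A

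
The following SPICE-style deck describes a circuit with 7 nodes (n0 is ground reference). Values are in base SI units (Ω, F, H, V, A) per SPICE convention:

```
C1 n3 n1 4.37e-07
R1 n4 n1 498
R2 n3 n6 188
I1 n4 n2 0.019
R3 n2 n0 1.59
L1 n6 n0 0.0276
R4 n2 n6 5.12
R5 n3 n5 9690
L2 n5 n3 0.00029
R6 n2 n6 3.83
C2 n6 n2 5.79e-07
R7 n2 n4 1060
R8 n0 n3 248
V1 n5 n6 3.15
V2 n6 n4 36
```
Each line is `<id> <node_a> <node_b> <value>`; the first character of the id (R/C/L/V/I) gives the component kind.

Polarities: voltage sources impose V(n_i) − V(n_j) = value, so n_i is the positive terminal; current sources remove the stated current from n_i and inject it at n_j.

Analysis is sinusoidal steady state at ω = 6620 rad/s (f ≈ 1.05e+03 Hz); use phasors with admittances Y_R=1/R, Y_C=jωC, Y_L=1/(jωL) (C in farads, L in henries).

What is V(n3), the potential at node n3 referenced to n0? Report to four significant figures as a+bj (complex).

3.201-0.1579j V

Apply KCL at each of the 6 non-ground nodes and solve the resulting linear system.
Node n1: branches {C1, R1} → V_1 = -9.475+18.26j
Node n2: branches {I1, R3, R4, R6, C2, R7} → V_2 = -0.02054+0.0008727j
Node n3: branches {C1, R2, R5, L2, R8} → V_3 = 3.201-0.1579j
Node n4: branches {R1, I1, R7, V2} → V_4 = -36.02+0.002035j
Node n5: branches {R5, L2, V1} → V_5 = 3.134+0.002035j
Node n6: branches {R2, L1, R4, R6, C2, V1, V2} → V_6 = -0.01607+0.002035j
Source currents: i(V1)=-0.08332-0.03518j, i(V2)=-0.06825-0.03667j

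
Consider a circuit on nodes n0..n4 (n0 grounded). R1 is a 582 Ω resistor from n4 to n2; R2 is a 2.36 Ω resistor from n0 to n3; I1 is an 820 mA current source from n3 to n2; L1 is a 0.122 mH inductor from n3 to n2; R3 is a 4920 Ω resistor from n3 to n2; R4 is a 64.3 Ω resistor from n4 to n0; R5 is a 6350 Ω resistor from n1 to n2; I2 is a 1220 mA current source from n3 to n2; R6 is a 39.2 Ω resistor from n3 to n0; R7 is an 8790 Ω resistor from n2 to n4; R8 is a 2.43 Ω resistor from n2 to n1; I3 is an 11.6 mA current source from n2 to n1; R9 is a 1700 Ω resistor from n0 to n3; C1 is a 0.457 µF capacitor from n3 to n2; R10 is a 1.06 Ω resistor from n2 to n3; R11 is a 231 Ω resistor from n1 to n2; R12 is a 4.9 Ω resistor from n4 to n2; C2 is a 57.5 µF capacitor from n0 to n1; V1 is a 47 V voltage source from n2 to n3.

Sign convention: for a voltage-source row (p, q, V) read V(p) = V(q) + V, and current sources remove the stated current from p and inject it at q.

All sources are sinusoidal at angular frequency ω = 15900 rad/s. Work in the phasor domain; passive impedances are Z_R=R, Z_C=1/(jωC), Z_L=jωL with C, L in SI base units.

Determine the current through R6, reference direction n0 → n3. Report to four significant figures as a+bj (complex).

0.5567+0.1246j A

MNA unknowns: 4 node voltages V₁..V_4 plus 1 source current (V1)
R1: Y=0.001718+0.000j on G[4,2]
R2: Y=0.4237+0.000j on G[0,3]
I1: z[3]−=0.82, z[2]+=0.82
L1: Y=0.000-0.5155j on G[3,2]
R3: Y=0.0002033+0.000j on G[3,2]
R4: Y=0.01555+0.000j on G[4,0]
R5: Y=0.0001575+0.000j on G[1,2]
I2: z[3]−=1.22, z[2]+=1.22
R6: Y=0.02551+0.000j on G[3,0]
R7: Y=0.0001138+0.000j on G[2,4]
R8: Y=0.4115+0.000j on G[2,1]
I3: z[2]−=0.0116, z[1]+=0.0116
R9: Y=0.0005882+0.000j on G[0,3]
C1: Y=0.000+0.007266j on G[3,2]
R10: Y=0.9434+0.000j on G[2,3]
R11: Y=0.004329+0.000j on G[1,2]
R12: Y=0.2041+0.000j on G[4,2]
C2: Y=0.000+0.9143j on G[0,1]
V1: row V2−V3=47, i_V1 at 2,3
solve → V1=2.481-10.34j, V2=25.18-4.886j, V3=-21.82-4.886j, V4=23.41-4.543j
aux → i_V1=-52.13+21.69j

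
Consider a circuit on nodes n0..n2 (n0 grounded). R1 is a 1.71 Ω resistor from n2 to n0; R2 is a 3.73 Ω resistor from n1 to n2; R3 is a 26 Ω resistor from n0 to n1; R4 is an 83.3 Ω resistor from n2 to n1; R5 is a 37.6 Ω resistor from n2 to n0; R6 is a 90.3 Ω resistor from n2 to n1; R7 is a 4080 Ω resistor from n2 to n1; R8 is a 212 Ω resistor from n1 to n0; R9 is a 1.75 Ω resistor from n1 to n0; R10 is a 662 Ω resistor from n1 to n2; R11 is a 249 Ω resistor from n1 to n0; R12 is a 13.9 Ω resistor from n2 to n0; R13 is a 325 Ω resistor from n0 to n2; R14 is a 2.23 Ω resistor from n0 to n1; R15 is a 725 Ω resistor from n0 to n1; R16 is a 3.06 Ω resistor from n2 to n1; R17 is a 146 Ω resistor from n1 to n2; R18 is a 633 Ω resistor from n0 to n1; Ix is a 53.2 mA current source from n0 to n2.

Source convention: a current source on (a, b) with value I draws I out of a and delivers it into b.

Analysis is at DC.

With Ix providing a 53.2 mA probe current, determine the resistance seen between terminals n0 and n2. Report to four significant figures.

Apply KCL at each of the 2 non-ground nodes and solve the resulting linear system.
Node n1: branches {R2, R3, R4, R6, R7, R8, R9, R10, R11, R14, R15, R16, R17, R18} → V_1 = 0.01817
Node n2: branches {R1, R2, R4, R5, R6, R7, R10, R12, R13, R16, R17, Ix} → V_2 = 0.04919

R_eq = 0.9246 Ω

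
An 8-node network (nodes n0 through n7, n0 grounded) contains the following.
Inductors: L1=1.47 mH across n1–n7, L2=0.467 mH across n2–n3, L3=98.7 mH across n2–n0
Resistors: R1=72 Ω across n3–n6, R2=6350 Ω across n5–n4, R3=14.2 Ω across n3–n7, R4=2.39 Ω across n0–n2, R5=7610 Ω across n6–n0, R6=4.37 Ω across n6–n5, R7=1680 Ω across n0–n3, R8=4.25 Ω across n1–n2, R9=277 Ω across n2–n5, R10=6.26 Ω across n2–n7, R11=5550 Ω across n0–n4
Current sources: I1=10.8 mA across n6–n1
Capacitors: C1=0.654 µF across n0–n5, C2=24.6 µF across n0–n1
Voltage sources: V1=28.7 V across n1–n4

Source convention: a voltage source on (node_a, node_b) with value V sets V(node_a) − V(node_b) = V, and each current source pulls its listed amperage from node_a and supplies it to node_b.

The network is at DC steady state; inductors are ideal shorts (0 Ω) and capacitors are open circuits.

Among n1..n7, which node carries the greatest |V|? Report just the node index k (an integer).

Element admittances at DC:
  L1: short n1↔n7 (DC inductor)
  L2: short n2↔n3 (DC inductor)
  Y(R1) = 0.01389 S between n3,n6
  Y(R2) = 0.0001575 S between n5,n4
  Y(R3) = 0.07042 S between n3,n7
  Y(R4) = 0.4184 S between n0,n2
  Y(R5) = 0.0001314 S between n6,n0
  Y(R6) = 0.2288 S between n6,n5
  I1: injects 0.0108 A into n1 (from n6)
  Y(R7) = 0.0005952 S between n0,n3
  Y(C1) = 0.000 S between n0,n5
  Y(R8) = 0.2353 S between n1,n2
  Y(R9) = 0.003610 S between n2,n5
  L3: short n2↔n0 (DC inductor)
  Y(R10) = 0.1597 S between n2,n7
  Y(C2) = 0.000 S between n0,n1
  Y(R11) = 0.0001802 S between n0,n4
  V1: constraint V(n1)−V(n4) = 28.7
Assemble and solve the 11×11 MNA system:
  V(n1)=0.04370  V(n2)=0.000  V(n3)=0.000  V(n4)=-28.66  V(n5)=-0.8652  V(n6)=-0.8597  V(n7)=0.04370
  i(L1)=0.01006  i(L2)=0.008863  i(L3)=0.005276  i(V1)=-0.009540

4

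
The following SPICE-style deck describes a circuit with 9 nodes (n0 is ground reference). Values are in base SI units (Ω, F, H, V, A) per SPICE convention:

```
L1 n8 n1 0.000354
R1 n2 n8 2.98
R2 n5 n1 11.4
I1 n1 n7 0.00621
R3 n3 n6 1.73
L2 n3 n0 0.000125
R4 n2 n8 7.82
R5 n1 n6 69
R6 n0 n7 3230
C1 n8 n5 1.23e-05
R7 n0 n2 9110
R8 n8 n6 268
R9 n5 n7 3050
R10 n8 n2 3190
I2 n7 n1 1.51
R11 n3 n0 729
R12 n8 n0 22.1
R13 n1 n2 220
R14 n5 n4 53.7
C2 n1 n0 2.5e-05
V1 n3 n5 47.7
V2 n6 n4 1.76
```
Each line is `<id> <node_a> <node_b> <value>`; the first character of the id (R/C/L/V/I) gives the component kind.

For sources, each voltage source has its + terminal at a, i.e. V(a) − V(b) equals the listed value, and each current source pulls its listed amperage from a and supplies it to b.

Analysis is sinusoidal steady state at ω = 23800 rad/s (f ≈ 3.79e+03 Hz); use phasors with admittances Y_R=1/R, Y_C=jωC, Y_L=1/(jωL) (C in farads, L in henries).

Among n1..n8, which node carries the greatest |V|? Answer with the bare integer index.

7

MNA unknowns: 8 node voltages V₁..V_8 plus 2 source currents (V1, V2)
L1: Y=0.000-0.1187j on G[8,1]
R1: Y=0.3356+0.000j on G[2,8]
R2: Y=0.08772+0.000j on G[5,1]
I1: z[1]−=0.00621, z[7]+=0.00621
R3: Y=0.5780+0.000j on G[3,6]
L2: Y=0.000-0.3361j on G[3,0]
R4: Y=0.1279+0.000j on G[2,8]
R5: Y=0.01449+0.000j on G[1,6]
R6: Y=0.0003096+0.000j on G[0,7]
C1: Y=0.000+0.2927j on G[8,5]
R7: Y=0.0001098+0.000j on G[0,2]
R8: Y=0.003731+0.000j on G[8,6]
R9: Y=0.0003279+0.000j on G[5,7]
R10: Y=0.0003135+0.000j on G[8,2]
I2: z[7]−=1.51, z[1]+=1.51
R11: Y=0.001372+0.000j on G[3,0]
R12: Y=0.04525+0.000j on G[8,0]
R13: Y=0.004545+0.000j on G[1,2]
R14: Y=0.01862+0.000j on G[5,4]
C2: Y=0.000+0.5950j on G[1,0]
V1: row V3−V5=47.7, i_V1 at 3,5
V2: row V6−V4=1.76, i_V2 at 6,4
solve → V1=14.15+2.605j, V2=-47.08+4.721j, V3=25.75+13.12j, V4=21.88+12.83j, V5=-21.95+13.12j, V6=23.64+12.83j, V7=-2370+6.750j, V8=-47.69+4.743j
aux → i_V1=-5.667+8.465j, i_V2=0.8162-0.005564j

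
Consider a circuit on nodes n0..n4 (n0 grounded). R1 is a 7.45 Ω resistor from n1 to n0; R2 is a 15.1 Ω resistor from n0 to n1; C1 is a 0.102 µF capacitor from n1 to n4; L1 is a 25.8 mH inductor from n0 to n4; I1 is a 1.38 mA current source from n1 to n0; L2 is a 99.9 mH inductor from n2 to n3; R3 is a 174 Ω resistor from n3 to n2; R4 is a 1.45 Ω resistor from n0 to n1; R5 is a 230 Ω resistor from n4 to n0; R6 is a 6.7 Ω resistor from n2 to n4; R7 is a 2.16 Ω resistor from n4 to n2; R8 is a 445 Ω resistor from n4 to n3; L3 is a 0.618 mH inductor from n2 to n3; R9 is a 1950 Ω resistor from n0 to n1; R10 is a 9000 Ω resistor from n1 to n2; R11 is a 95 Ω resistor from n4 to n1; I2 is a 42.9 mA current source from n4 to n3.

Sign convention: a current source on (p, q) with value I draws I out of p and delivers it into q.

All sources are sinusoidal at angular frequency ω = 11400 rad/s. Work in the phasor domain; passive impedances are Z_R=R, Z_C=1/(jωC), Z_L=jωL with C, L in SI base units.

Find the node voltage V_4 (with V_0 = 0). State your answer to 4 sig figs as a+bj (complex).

-0.001559-0.0003471j V

MNA unknowns: 4 node voltages V₁..V_4
R1: Y=0.1342+0.000j on G[1,0]
R2: Y=0.06623+0.000j on G[0,1]
C1: Y=0.000+0.001163j on G[1,4]
L1: Y=0.000-0.003400j on G[0,4]
I1: z[1]−=0.00138, z[0]+=0.00138
L2: Y=0.000-0.0008781j on G[2,3]
R3: Y=0.005747+0.000j on G[3,2]
R4: Y=0.6897+0.000j on G[0,1]
R5: Y=0.004348+0.000j on G[4,0]
R6: Y=0.1493+0.000j on G[2,4]
R7: Y=0.4630+0.000j on G[4,2]
R8: Y=0.002247+0.000j on G[4,3]
L3: Y=0.000-0.1419j on G[2,3]
R9: Y=0.0005128+0.000j on G[0,1]
R10: Y=0.0001111+0.000j on G[1,2]
R11: Y=0.01053+0.000j on G[4,1]
I2: z[4]−=0.0429, z[3]+=0.0429
solve → V1=-0.001541-4.255e-06j, V2=0.06818-0.001438j, V3=0.08487+0.2969j, V4=-0.001559-0.0003471j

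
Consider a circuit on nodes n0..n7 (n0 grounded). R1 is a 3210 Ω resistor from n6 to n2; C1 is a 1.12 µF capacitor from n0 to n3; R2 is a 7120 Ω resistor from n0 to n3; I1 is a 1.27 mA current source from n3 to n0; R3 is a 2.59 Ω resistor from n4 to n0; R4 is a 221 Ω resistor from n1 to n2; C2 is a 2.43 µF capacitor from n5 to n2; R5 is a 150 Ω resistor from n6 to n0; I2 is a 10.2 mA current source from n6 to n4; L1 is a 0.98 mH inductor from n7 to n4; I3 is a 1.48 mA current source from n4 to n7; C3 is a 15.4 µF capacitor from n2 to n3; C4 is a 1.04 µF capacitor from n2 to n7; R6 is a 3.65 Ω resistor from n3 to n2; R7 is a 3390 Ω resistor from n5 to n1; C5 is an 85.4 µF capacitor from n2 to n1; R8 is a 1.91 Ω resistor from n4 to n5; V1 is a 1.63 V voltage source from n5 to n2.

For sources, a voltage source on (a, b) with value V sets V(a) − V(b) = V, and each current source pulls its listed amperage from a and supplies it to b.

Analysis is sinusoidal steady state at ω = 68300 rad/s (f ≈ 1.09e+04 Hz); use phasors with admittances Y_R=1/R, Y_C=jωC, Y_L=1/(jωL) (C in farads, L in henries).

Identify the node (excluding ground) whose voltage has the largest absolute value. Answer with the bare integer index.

7

Element admittances at ω=68300 rad/s:
  Y(R1) = 0.0003115+0.000j S between n6,n2
  Y(C1) = 0.000+0.07650j S between n0,n3
  Y(R2) = 0.0001404+0.000j S between n0,n3
  I1: injects 0.00127 A into n0 (from n3)
  Y(R3) = 0.3861+0.000j S between n4,n0
  Y(R4) = 0.004525+0.000j S between n1,n2
  Y(C2) = 0.000+0.1660j S between n5,n2
  Y(R5) = 0.006667+0.000j S between n6,n0
  I2: injects 0.0102 A into n4 (from n6)
  Y(L1) = 0.000-0.01494j S between n7,n4
  I3: injects 0.00148 A into n7 (from n4)
  Y(C3) = 0.000+1.052j S between n2,n3
  Y(C4) = 0.000+0.07103j S between n2,n7
  Y(R6) = 0.2740+0.000j S between n3,n2
  Y(R7) = 0.0002950+0.000j S between n5,n1
  Y(C5) = 0.000+5.833j S between n2,n1
  Y(R8) = 0.5236+0.000j S between n4,n5
  V1: constraint V(n5)−V(n2) = 1.63
Assemble and solve the 8×8 MNA system:
  V(n1)=-1.469+0.4133j  V(n2)=-1.469+0.4134j  V(n3)=-1.369+0.4107j  V(n4)=0.1049+0.2707j  V(n5)=0.1613+0.4134j  V(n6)=-1.527+0.01846j  V(n7)=-1.888+0.4250j
  i(V1)=-0.02997-0.3453j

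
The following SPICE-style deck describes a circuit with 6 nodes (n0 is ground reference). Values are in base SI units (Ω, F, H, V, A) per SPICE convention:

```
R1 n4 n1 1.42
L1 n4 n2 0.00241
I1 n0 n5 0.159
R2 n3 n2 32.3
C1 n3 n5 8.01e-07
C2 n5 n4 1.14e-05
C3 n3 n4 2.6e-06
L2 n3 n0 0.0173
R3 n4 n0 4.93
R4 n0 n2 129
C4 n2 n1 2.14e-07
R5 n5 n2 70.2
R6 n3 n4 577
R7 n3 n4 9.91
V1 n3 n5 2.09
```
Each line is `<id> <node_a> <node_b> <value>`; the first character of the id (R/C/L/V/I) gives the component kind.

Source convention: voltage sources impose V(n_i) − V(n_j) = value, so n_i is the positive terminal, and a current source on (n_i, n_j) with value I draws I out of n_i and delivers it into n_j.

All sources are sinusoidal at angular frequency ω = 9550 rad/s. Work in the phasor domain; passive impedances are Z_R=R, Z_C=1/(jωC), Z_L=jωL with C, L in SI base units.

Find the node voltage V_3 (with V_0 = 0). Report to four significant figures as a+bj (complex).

Apply KCL at each of the 5 non-ground nodes and solve the resulting linear system.
Node n1: branches {R1, C4} → V_1 = 0.7311+0.05029j
Node n2: branches {L1, R2, R4, C4, R5} → V_2 = 1.063+0.5635j
Node n3: branches {R2, C1, C3, L2, R6, R7, V1} → V_3 = 2.375+0.3578j
Node n4: branches {R1, L1, C2, C3, R3, R6, R7} → V_4 = 0.7326+0.04932j
Node n5: branches {I1, C1, C2, R5, V1} → V_5 = 0.2847+0.3578j
Source currents: i(V1)=-0.2037-0.06768j

2.375+0.3578j V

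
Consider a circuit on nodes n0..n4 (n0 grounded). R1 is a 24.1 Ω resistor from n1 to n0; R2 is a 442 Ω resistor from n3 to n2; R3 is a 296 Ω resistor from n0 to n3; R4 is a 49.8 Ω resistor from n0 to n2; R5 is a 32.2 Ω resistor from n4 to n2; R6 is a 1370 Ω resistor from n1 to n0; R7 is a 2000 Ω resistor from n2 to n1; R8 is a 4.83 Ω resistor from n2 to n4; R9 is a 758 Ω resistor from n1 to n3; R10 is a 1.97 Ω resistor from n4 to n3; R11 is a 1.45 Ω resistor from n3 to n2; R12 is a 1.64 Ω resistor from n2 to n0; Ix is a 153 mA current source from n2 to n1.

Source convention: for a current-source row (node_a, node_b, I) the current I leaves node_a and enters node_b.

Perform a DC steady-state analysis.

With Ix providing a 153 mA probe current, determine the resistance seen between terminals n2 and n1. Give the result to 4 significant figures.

R_eq = 24.15 Ω

Apply KCL at each of the 4 non-ground nodes and solve the resulting linear system.
Node n1: branches {R1, R6, R7, R9, Ix} → V_1 = 3.465
Node n2: branches {R2, R4, R5, R7, R8, R11, R12, Ix} → V_2 = -0.2311
Node n3: branches {R2, R3, R9, R10, R11} → V_3 = -0.2245
Node n4: branches {R5, R8, R10} → V_4 = -0.2266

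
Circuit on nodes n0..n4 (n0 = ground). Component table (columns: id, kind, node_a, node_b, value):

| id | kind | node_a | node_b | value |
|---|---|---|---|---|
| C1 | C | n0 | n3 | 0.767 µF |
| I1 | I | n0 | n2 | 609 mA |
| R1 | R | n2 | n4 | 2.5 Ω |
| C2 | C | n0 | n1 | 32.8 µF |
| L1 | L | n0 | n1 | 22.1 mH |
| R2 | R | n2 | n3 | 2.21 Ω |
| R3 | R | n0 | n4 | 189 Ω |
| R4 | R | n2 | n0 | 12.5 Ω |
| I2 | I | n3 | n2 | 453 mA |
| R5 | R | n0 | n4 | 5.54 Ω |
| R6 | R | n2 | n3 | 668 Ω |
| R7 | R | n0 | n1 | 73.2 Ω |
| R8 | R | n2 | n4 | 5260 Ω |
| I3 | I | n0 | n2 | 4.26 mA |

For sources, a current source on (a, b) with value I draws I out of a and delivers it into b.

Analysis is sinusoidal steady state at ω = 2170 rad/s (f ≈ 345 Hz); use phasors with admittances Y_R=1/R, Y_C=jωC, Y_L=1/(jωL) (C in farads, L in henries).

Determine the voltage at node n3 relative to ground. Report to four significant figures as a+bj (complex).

1.966-0.02303j V

Apply KCL at each of the 4 non-ground nodes and solve the resulting linear system.
Node n1: branches {C2, L1, R7} → V_1 = 0.000+0.000j
Node n2: branches {I1, R1, R2, R4, I2, R6, R8, I3} → V_2 = 2.964-0.01582j
Node n3: branches {C1, R2, I2, R6} → V_3 = 1.966-0.02303j
Node n4: branches {R1, R3, R5, R8} → V_4 = 2.024-0.01080j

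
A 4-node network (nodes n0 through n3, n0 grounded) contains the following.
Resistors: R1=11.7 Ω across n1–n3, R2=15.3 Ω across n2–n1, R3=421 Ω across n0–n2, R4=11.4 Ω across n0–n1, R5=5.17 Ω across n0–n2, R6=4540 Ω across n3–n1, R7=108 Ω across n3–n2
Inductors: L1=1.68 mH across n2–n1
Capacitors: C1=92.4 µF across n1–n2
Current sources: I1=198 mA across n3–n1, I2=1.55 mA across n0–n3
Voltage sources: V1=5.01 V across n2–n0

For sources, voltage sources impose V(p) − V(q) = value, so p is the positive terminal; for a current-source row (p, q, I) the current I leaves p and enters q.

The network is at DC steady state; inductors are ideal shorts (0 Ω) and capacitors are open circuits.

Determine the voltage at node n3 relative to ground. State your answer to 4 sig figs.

Apply KCL at each of the 3 non-ground nodes and solve the resulting linear system.
Node n1: branches {R1, L1, C1, R2, R4, I1, R6} → V_1 = 5.010
Node n2: branches {L1, C1, R2, R3, R5, R7, V1} → V_2 = 5.010
Node n3: branches {R1, I1, R6, R7, I2} → V_3 = 2.941
Source currents: i(L1)=0.4188, i(V1)=-1.419

2.941 V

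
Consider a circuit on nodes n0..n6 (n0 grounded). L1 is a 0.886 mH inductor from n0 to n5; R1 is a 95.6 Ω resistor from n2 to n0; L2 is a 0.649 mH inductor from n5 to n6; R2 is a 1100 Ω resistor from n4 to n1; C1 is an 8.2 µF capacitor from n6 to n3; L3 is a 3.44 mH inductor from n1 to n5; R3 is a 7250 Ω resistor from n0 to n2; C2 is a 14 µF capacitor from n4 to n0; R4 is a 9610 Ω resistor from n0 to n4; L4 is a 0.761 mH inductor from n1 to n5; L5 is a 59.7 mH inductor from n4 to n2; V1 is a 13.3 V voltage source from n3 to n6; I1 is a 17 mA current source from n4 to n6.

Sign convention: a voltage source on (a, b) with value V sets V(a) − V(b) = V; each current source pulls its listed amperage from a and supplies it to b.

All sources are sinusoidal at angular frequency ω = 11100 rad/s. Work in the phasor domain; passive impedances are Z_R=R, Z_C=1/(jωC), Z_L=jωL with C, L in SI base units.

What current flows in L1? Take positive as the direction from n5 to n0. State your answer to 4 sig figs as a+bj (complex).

Apply KCL at each of the 6 non-ground nodes and solve the resulting linear system.
Node n1: branches {R2, L3, L4} → V_1 = 0.0008640+0.1672j
Node n2: branches {R1, R3, L5} → V_2 = 0.01542+0.002179j
Node n3: branches {C1, V1} → V_3 = 13.30+0.2896j
Node n4: branches {R2, C2, R4, L5, I1} → V_4 = 0.0001093+0.1104j
Node n5: branches {L1, L2, L3, L4} → V_5 = 0.0005072+0.1672j
Node n6: branches {L2, C1, V1, I1} → V_6 = 0.0005072+0.2896j
Source currents: i(V1)=0.000-1.211j

0.01700-5.158e-05j A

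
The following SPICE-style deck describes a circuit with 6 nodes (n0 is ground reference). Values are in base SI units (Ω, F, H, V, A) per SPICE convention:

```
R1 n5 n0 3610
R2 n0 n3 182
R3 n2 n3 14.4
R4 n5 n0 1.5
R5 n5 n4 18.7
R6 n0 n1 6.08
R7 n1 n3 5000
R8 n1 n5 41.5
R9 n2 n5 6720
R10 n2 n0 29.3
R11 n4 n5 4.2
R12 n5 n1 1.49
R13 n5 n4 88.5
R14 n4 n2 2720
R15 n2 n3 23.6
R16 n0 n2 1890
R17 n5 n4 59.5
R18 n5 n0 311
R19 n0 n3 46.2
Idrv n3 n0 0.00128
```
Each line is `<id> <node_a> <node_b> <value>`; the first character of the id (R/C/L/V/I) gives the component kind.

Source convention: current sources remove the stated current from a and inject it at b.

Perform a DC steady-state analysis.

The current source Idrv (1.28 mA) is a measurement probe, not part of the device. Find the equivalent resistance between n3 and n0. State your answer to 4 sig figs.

MNA unknowns: 5 node voltages V₁..V_5
R1: Y=0.0002770 on G[5,0]
R2: Y=0.005495 on G[0,3]
R3: Y=0.06944 on G[2,3]
R4: Y=0.6667 on G[5,0]
R5: Y=0.05348 on G[5,4]
R6: Y=0.1645 on G[0,1]
R7: Y=0.0002000 on G[1,3]
R8: Y=0.02410 on G[1,5]
R9: Y=0.0001488 on G[2,5]
R10: Y=0.03413 on G[2,0]
R11: Y=0.2381 on G[4,5]
R12: Y=0.6711 on G[5,1]
R13: Y=0.01130 on G[5,4]
R14: Y=0.0003676 on G[4,2]
R15: Y=0.04237 on G[2,3]
R16: Y=0.0005291 on G[0,2]
R17: Y=0.01681 on G[5,4]
R18: Y=0.003215 on G[5,0]
R19: Y=0.02165 on G[0,3]
Idrv: z[3]−=0.00128, z[0]+=0.00128
solve → V1=-1.869e-05, V2=-0.01800, V3=-0.02366, V4=-3.697e-05, V5=-1.632e-05

R_eq = 18.49 Ω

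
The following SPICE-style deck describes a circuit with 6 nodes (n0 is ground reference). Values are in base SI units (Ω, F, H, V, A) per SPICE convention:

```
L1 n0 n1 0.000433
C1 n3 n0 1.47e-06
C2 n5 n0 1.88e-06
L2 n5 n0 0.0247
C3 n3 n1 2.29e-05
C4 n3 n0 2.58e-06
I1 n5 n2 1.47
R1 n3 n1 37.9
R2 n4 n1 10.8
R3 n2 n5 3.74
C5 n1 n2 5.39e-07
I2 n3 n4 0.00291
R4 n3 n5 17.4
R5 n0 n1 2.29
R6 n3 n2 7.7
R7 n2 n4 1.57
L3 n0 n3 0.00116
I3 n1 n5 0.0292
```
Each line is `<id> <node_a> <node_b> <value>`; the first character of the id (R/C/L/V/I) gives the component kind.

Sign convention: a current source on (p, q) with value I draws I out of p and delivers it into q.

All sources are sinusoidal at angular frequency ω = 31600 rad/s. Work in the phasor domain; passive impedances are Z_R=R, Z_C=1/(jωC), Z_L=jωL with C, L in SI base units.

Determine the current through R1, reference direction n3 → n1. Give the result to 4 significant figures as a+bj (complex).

0.002899-0.0006640j A

Apply KCL at each of the 5 non-ground nodes and solve the resulting linear system.
Node n1: branches {L1, C3, R1, R2, C5, R5, I3} → V_1 = 0.1743+0.3427j
Node n2: branches {I1, R3, C5, R6, R7} → V_2 = 1.609+0.7588j
Node n3: branches {C1, C3, C4, R1, I2, R4, R6, L3} → V_3 = 0.2842+0.3175j
Node n4: branches {R2, I2, R7} → V_4 = 1.431+0.7060j
Node n5: branches {C2, L2, I1, R3, R4, I3} → V_5 = -2.848+1.190j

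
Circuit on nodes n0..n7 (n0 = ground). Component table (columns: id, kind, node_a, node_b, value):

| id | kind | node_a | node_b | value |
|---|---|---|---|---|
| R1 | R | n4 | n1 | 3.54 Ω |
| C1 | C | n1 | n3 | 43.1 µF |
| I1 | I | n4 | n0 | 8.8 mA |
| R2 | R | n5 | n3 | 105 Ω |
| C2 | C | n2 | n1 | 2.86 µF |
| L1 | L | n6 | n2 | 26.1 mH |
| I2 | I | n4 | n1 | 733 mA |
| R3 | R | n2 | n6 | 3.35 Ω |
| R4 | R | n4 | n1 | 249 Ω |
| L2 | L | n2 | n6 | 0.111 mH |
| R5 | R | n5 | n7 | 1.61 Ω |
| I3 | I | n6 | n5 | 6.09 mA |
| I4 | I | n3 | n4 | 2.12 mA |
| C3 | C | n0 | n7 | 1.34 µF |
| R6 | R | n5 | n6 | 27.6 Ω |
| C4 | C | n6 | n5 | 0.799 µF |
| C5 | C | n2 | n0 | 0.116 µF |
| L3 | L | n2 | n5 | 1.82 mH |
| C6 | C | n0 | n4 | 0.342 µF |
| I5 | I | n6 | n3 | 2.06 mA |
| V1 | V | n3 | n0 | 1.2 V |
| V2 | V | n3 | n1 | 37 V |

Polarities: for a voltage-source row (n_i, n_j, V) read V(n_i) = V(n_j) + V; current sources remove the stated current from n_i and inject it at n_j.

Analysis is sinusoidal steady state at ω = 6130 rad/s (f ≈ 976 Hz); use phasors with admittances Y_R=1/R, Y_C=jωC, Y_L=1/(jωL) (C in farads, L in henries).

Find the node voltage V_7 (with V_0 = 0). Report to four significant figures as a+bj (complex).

Apply KCL at each of the 7 non-ground nodes and solve the resulting linear system.
Node n1: branches {R1, C1, C2, I2, R4, V2} → V_1 = -35.80+0.000j
Node n2: branches {C2, L1, R3, L2, C5, L3} → V_2 = -20.79-9.421j
Node n3: branches {C1, R2, I4, I5, V1, V2} → V_3 = 1.200+0.000j
Node n4: branches {R1, I1, I2, R4, I4, C6} → V_4 = -38.38+0.2808j
Node n5: branches {R2, R5, I3, R6, C4, L3} → V_5 = -22.50-6.598j
Node n6: branches {L1, R3, L2, I3, R6, C4, I5} → V_6 = -20.87-9.461j
Node n7: branches {R5, C3} → V_7 = -22.58-6.299j
Source currents: i(V1)=-0.06665+0.2807j, i(V2)=-0.1591-10.12j

-22.58-6.299j V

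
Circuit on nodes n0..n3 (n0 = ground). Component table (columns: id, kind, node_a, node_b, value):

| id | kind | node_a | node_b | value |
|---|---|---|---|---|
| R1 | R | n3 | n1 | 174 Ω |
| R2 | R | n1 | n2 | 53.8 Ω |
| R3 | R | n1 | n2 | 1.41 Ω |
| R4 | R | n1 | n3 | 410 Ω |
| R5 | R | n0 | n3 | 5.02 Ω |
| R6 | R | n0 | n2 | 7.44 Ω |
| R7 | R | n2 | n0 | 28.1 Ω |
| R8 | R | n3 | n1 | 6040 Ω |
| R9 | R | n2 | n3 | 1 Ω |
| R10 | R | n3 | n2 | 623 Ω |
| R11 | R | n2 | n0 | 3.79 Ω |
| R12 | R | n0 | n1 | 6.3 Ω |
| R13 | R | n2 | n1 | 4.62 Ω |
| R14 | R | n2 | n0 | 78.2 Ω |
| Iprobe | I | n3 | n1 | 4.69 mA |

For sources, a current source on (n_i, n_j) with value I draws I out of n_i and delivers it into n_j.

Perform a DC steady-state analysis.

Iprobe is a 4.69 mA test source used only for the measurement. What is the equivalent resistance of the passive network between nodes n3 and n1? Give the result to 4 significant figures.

R_eq = 1.715 Ω

Element admittances at DC:
  Y(R1) = 0.005747 S between n3,n1
  Y(R2) = 0.01859 S between n1,n2
  Y(R3) = 0.7092 S between n1,n2
  Y(R4) = 0.002439 S between n1,n3
  Y(R5) = 0.1992 S between n0,n3
  Y(R6) = 0.1344 S between n0,n2
  Y(R7) = 0.03559 S between n2,n0
  Y(R8) = 0.0001656 S between n3,n1
  Y(R9) = 1.000 S between n2,n3
  Y(R10) = 0.001605 S between n3,n2
  Y(R11) = 0.2639 S between n2,n0
  Y(R12) = 0.1587 S between n0,n1
  Y(R13) = 0.2165 S between n2,n1
  Y(R14) = 0.01279 S between n2,n0
  Iprobe: injects 0.00469 A into n1 (from n3)
Assemble and solve the 3×3 MNA system:
  V(n1)=0.004307  V(n2)=0.0001357  V(n3)=-0.003737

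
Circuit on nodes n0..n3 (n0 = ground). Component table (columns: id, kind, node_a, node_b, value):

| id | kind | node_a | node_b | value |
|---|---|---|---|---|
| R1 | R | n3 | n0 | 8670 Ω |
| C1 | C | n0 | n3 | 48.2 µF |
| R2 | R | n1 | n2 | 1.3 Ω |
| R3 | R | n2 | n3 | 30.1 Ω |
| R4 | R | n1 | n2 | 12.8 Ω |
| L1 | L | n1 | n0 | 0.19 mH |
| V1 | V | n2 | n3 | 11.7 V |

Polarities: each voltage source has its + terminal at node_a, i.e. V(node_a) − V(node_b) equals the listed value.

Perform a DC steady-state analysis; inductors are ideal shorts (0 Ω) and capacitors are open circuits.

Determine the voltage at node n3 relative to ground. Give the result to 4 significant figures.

MNA unknowns: 3 node voltages V₁..V_3 plus 2 source currents (L1, V1)
R1: Y=0.0001153 on G[3,0]
C1: Y=0.000 on G[0,3]
R2: Y=0.7692 on G[1,2]
R3: Y=0.03322 on G[2,3]
R4: Y=0.07812 on G[1,2]
L1: row V1−V0=0, i_L1 at 1,0
V1: row V2−V3=11.7, i_V1 at 2,3
solve → V1=0.000, V2=0.001592, V3=-11.70
aux → i_L1=0.001349, i_V1=-0.3901

-11.70 V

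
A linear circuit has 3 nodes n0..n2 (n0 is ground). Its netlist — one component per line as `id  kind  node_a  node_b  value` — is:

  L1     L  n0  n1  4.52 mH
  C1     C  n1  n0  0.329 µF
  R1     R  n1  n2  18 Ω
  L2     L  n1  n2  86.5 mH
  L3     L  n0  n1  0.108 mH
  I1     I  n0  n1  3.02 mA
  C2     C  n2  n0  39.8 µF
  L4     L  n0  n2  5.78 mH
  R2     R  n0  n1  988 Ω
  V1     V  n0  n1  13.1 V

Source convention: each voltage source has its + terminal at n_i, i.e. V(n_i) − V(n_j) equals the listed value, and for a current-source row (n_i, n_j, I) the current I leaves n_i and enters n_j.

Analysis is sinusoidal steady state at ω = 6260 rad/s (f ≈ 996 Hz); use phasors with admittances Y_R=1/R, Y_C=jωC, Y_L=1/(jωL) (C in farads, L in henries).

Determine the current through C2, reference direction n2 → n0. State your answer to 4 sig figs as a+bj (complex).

-0.7824-0.1704j A

Apply KCL at each of the 2 non-ground nodes and solve the resulting linear system.
Node n1: branches {L1, C1, R1, L2, L3, I1, R2, V1} → V_1 = -13.10+0.000j
Node n2: branches {R1, L2, C2, L4} → V_2 = -0.6840+3.140j
Source currents: i(V1)=-0.7119+19.66j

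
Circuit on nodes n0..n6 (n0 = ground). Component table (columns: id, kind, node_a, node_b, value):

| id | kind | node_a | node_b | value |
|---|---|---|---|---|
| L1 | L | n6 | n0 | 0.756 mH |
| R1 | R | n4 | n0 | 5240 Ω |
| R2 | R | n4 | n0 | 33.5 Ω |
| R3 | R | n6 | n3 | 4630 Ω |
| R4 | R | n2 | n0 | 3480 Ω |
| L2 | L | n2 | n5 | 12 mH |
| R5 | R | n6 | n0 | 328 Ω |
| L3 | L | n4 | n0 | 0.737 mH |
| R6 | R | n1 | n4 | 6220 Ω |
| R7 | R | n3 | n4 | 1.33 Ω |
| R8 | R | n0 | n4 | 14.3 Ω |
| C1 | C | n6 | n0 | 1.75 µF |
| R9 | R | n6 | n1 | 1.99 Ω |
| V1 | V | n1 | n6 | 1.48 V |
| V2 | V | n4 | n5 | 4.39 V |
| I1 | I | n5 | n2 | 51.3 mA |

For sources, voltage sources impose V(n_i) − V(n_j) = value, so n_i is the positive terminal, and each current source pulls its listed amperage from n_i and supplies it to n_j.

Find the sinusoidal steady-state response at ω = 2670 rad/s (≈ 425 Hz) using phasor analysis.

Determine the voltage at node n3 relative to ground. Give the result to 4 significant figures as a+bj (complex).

0.001477+0.002648j V

MNA unknowns: 6 node voltages V₁..V_6 plus 2 source currents (V1, V2)
L1: Y=0.000-0.4954j on G[6,0]
R1: Y=0.0001908+0.000j on G[4,0]
R2: Y=0.02985+0.000j on G[4,0]
R3: Y=0.0002160+0.000j on G[6,3]
R4: Y=0.0002874+0.000j on G[2,0]
L2: Y=0.000-0.03121j on G[2,5]
R5: Y=0.003049+0.000j on G[6,0]
L3: Y=0.000-0.5082j on G[4,0]
R6: Y=0.0001608+0.000j on G[1,4]
R7: Y=0.7519+0.000j on G[3,4]
R8: Y=0.06993+0.000j on G[0,4]
C1: Y=0.000+0.004672j on G[6,0]
R9: Y=0.5025+0.000j on G[6,1]
V1: row V1−V6=1.48, i_V1 at 1,6
V2: row V4−V5=4.39, i_V2 at 4,5
I1: z[5]−=0.0513, z[2]+=0.0513
solve → V1=1.480-0.0004837j, V2=-4.373+1.687j, V3=0.001477+0.002648j, V4=0.001477+0.002649j, V5=-4.389+0.002649j, V6=-5.410e-06-0.0004837j
aux → i_V1=-0.7440+5.037e-07j, i_V2=-0.001257+0.0004846j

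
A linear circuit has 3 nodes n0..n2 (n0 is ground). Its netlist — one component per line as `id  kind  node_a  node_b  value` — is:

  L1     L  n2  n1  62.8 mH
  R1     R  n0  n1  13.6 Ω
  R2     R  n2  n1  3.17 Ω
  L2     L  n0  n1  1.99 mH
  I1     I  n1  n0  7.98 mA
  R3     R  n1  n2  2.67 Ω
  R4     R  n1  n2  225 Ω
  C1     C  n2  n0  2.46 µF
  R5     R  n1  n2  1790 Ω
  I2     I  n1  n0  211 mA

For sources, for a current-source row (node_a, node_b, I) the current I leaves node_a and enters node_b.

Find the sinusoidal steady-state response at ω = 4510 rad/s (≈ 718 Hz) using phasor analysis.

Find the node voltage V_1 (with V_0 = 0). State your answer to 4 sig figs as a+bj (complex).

-1.041-1.418j V

Element admittances at ω=4510 rad/s:
  Y(L1) = 0.000-0.003531j S between n2,n1
  Y(R1) = 0.07353+0.000j S between n0,n1
  Y(R2) = 0.3155+0.000j S between n2,n1
  Y(L2) = 0.000-0.1114j S between n0,n1
  I1: injects 0.00798 A into n0 (from n1)
  Y(R3) = 0.3745+0.000j S between n1,n2
  Y(R4) = 0.004444+0.000j S between n1,n2
  Y(C1) = 0.000+0.01109j S between n2,n0
  Y(R5) = 0.0005587+0.000j S between n1,n2
  I2: injects 0.211 A into n0 (from n1)
Assemble and solve the 2×2 MNA system:
  V(n1)=-1.041-1.418j  V(n2)=-1.064-1.401j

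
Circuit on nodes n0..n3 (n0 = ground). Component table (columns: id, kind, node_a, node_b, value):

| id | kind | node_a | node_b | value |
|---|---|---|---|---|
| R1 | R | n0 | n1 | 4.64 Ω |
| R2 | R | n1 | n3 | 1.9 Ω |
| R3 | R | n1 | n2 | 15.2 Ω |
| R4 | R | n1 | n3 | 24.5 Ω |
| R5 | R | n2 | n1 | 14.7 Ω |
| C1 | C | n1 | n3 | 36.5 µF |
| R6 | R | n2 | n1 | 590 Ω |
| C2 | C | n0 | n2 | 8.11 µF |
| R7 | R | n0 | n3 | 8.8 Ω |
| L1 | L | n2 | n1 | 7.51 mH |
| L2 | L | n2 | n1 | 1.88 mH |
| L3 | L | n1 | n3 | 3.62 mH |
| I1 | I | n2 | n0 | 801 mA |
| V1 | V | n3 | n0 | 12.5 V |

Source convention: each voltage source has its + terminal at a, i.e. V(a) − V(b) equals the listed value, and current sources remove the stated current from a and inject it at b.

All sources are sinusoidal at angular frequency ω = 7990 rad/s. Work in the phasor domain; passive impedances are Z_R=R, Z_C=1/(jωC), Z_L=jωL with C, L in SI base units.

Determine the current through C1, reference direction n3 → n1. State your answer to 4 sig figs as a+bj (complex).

0.3364+1.273j A

Apply KCL at each of the 3 non-ground nodes and solve the resulting linear system.
Node n1: branches {R1, R2, R3, R4, R5, C1, R6, L1, L2, L3} → V_1 = 8.133+1.153j
Node n2: branches {R3, R5, R6, C2, L1, L2, I1} → V_2 = 3.391-3.381j
Node n3: branches {R2, R4, C1, R7, L3, V1} → V_3 = 12.50+0.000j
Source currents: i(V1)=-4.193-0.4683j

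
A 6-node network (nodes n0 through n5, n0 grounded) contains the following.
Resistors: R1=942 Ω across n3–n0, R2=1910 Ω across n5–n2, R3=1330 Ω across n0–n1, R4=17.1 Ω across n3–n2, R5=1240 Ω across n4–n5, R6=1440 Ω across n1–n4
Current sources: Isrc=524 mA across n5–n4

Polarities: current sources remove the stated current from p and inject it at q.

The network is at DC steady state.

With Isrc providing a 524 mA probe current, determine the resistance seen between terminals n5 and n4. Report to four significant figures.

R_eq = 1016. Ω

Element admittances at DC:
  Y(R1) = 0.001062 S between n3,n0
  Y(R2) = 0.0005236 S between n5,n2
  Y(R3) = 0.0007519 S between n0,n1
  Y(R4) = 0.05848 S between n3,n2
  Y(R5) = 0.0008065 S between n4,n5
  Y(R6) = 0.0006944 S between n1,n4
  Isrc: injects 0.524 A into n4 (from n5)
Assemble and solve the 5×5 MNA system:
  V(n1)=125.6  V(n2)=-90.59  V(n3)=-88.98  V(n4)=261.6  V(n5)=-271.0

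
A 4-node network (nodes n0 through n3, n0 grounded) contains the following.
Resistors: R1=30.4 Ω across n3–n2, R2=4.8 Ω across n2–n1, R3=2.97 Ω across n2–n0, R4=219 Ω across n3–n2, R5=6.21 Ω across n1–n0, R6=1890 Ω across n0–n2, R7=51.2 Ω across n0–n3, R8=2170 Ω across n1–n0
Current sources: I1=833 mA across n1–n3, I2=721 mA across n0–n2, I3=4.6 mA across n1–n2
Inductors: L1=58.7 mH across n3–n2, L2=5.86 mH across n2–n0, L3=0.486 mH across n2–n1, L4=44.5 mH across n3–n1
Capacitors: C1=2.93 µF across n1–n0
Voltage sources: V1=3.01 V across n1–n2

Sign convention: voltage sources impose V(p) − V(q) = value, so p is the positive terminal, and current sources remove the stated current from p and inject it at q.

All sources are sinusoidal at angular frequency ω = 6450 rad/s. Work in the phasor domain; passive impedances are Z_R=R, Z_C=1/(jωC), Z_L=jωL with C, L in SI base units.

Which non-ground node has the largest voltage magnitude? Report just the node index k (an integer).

MNA unknowns: 3 node voltages V₁..V_3 plus 1 source current (V1)
R1: Y=0.03289+0.000j on G[3,2]
R2: Y=0.2083+0.000j on G[2,1]
I1: z[1]−=0.833, z[3]+=0.833
I2: z[0]−=0.721, z[2]+=0.721
R3: Y=0.3367+0.000j on G[2,0]
L1: Y=0.000-0.002641j on G[3,2]
I3: z[1]−=0.0046, z[2]+=0.0046
L2: Y=0.000-0.02646j on G[2,0]
R4: Y=0.004566+0.000j on G[3,2]
R5: Y=0.1610+0.000j on G[1,0]
R6: Y=0.0005291+0.000j on G[0,2]
L3: Y=0.000-0.3190j on G[2,1]
R7: Y=0.01953+0.000j on G[0,3]
R8: Y=0.0004608+0.000j on G[1,0]
L4: Y=0.000-0.003484j on G[3,1]
C1: Y=0.000+0.01890j on G[1,0]
V1: row V1−V2=3.01, i_V1 at 1,2
solve → V1=2.919-0.1650j, V2=-0.09053-0.1650j, V3=14.40+1.265j
aux → i_V1=-1.934+0.8917j

3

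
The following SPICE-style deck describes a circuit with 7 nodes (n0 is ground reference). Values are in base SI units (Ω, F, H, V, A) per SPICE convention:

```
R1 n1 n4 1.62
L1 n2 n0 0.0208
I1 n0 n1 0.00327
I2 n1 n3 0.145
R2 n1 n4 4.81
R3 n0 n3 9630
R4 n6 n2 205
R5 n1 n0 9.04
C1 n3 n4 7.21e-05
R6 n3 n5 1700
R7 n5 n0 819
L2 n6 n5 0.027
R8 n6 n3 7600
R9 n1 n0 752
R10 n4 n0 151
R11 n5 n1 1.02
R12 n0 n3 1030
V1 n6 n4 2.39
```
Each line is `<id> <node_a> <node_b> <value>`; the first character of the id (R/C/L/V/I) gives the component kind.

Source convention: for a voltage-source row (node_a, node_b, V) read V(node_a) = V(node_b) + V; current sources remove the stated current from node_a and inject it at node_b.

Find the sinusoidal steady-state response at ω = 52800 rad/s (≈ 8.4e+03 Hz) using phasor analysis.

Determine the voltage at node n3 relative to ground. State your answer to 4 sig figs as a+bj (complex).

Element admittances at ω=52800 rad/s:
  Y(R1) = 0.6173+0.000j S between n1,n4
  Y(L1) = 0.000-0.0009105j S between n2,n0
  I1: injects 0.00327 A into n1 (from n0)
  I2: injects 0.145 A into n3 (from n1)
  Y(R2) = 0.2079+0.000j S between n1,n4
  Y(R3) = 0.0001038+0.000j S between n0,n3
  Y(R4) = 0.004878+0.000j S between n6,n2
  Y(R5) = 0.1106+0.000j S between n1,n0
  Y(C1) = 0.000+3.807j S between n3,n4
  Y(R6) = 0.0005882+0.000j S between n3,n5
  Y(R7) = 0.001221+0.000j S between n5,n0
  Y(L2) = 0.000-0.0007015j S between n6,n5
  Y(R8) = 0.0001316+0.000j S between n6,n3
  Y(R9) = 0.001330+0.000j S between n1,n0
  Y(R10) = 0.006623+0.000j S between n4,n0
  Y(R11) = 0.9804+0.000j S between n5,n1
  Y(R12) = 0.0009709+0.000j S between n0,n3
  V1: constraint V(n6)−V(n4) = 2.39
Assemble and solve the 7×7 MNA system:
  V(n1)=0.01234+0.01877j  V(n2)=2.485+0.4873j  V(n3)=0.1857-0.01455j  V(n4)=0.1857+0.02355j  V(n5)=0.01244+0.01690j  V(n6)=2.576+0.02355j
  i(V1)=-0.0007629+0.004055j

0.1857-0.01455j V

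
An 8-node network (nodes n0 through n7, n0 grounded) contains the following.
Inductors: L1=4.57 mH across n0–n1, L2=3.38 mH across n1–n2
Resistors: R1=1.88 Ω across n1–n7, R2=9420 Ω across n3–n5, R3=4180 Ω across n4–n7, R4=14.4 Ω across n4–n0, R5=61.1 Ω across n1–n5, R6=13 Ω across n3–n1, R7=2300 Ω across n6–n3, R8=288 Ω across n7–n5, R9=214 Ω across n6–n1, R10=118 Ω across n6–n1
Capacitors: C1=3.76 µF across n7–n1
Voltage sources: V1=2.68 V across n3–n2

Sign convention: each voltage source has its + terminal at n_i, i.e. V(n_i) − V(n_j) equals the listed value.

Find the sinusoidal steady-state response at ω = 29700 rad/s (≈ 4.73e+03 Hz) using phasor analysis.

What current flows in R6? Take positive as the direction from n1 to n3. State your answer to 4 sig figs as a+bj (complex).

Apply KCL at each of the 7 non-ground nodes and solve the resulting linear system.
Node n1: branches {L1, R1, C1, R5, R6, L2, R9, R10} → V_1 = -3.716e-07+4.112e-08j
Node n2: branches {L2, V1} → V_2 = -2.636-0.3391j
Node n3: branches {R2, R6, R7, V1} → V_3 = 0.04361-0.3391j
Node n4: branches {R3, R4} → V_4 = -4.362e-09-3.943e-08j
Node n5: branches {R2, R5, R8} → V_5 = 0.0002316-0.001807j
Node n6: branches {R7, R9, R10} → V_6 = 0.001396-0.01085j
Node n7: branches {R1, C1, R3, R8} → V_7 = -1.271e-06-1.148e-05j
Source currents: i(V1)=-0.003378+0.02626j

-0.003355+0.02608j A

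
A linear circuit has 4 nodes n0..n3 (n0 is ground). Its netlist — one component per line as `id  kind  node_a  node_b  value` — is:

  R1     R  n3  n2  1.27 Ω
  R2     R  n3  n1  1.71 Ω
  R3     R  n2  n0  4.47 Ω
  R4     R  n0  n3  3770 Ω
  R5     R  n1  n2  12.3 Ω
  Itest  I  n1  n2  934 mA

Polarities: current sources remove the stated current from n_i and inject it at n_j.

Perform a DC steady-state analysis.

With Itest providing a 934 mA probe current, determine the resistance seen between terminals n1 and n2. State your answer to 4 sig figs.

MNA unknowns: 3 node voltages V₁..V_3
R1: Y=0.7874 on G[3,2]
R2: Y=0.5848 on G[3,1]
R3: Y=0.2237 on G[2,0]
R4: Y=0.0002653 on G[0,3]
R5: Y=0.08130 on G[1,2]
Itest: z[1]−=0.934, z[2]+=0.934
solve → V1=-2.239, V2=0.001130, V3=-0.9534

R_eq = 2.399 Ω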